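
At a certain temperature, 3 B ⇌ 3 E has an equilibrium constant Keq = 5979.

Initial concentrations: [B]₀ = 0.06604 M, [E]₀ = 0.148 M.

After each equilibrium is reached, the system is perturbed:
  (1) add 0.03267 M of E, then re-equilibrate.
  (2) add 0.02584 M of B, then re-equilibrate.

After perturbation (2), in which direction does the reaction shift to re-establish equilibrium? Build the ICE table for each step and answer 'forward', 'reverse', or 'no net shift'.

Q₀ = 11.26 vs Keq = 5979 ⇒ Q<K, forward
Step 1:
                   B          E
  init       0.06604      0.148
  Δ         -0.05486    0.05486
  eq         0.01118     0.2029
  solve Keq expr → x = 0.01829; check Q = 5979
Then add 0.03267 M of E.
Step 2:
                   B          E
  init       0.01118     0.2355
  Δ         0.001706  -0.001706
  eq         0.01288     0.2338
  solve Keq expr → x = -5.6867e-04; check Q = 5979
Then add 0.02584 M of B.
Step 3:
                   B          E
  init       0.03872     0.2338
  Δ         -0.02449    0.02449
  eq         0.01423     0.2583
  solve Keq expr → x = 0.008164; check Q = 5979

Direction: forward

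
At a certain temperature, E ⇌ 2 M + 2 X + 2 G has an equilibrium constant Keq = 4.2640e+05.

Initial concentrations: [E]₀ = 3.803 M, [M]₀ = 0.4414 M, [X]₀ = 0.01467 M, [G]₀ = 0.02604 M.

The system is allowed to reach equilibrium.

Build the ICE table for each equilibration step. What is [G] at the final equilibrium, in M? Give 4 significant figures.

[G]_eq = 7.01 M

Q₀ = 7.4762e-09 vs Keq = 4.2640e+05 ⇒ Q<K, forward
Step 1:
                   E          M          X          G
  init         3.803     0.4414    0.01467    0.02604
  Δ           -3.492      6.984      6.984      6.984
  eq          0.3112      7.425      6.998       7.01
  solve Keq expr → x = 3.492; check Q = 4.2640e+05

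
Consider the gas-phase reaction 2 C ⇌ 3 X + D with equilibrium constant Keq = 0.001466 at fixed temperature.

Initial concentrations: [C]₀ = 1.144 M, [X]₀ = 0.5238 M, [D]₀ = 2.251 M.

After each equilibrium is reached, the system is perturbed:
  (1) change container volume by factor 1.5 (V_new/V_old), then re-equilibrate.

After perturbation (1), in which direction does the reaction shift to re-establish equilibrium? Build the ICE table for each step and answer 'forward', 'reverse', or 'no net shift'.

Q₀ = 0.2472 vs Keq = 0.001466 ⇒ Q>K, reverse
Step 1:
                  C         X         D
  Initial     1.144    0.5238     2.251
  Change     0.2747    -0.412   -0.1373
  Equil       1.419    0.1118     2.114
  solve Keq expr → x = -0.1373; check Q = 0.001466
Then change container volume by factor 1.5 (V_new/V_old).
Step 2:
                  C         X         D
  Initial    0.9458   0.07451     1.409
  Change   -0.01463   0.02195  0.007316
  Equil      0.9312   0.09646     1.416
  solve Keq expr → x = 0.007316; check Q = 0.001466

Direction: forward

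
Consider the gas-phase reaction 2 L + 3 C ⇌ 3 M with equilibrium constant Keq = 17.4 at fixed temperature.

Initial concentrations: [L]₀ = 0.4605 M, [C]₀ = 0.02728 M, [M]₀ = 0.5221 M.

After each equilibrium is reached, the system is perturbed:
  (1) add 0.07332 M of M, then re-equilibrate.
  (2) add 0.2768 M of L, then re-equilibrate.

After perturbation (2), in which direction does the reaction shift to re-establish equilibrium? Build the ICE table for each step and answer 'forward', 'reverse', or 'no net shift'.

Q₀ = 3.3057e+04 vs Keq = 17.4 ⇒ Q>K, reverse
Step 1:
                   L          C          M
  Initial     0.4605    0.02728     0.5221
  Change      0.1131     0.1697    -0.1697
  Equil       0.5736      0.197     0.3524
  solve Keq expr → x = -0.05657; check Q = 17.4
Then add 0.07332 M of M.
Step 2:
                   L          C          M
  Initial     0.5736      0.197     0.4257
  Change      0.0158     0.0237    -0.0237
  Equil       0.5894     0.2207      0.402
  solve Keq expr → x = -0.0079; check Q = 17.4
Then add 0.2768 M of L.
Step 3:
                   L          C          M
  Initial     0.8662     0.2207      0.402
  Change    -0.02189   -0.03283    0.03283
  Equil       0.8443     0.1878     0.4349
  solve Keq expr → x = 0.01094; check Q = 17.4

Direction: forward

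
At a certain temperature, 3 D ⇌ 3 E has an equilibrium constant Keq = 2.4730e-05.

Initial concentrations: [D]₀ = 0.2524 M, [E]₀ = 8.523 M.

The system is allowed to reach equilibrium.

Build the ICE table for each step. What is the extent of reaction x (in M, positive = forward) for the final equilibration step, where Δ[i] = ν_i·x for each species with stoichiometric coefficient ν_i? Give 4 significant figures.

Q₀ = 3.8504e+04 vs Keq = 2.4730e-05 ⇒ Q>K, reverse
Step 1:
                   D          E
  Initial     0.2524      8.523
  Change       8.275     -8.275
  Equil        8.527     0.2484
  solve Keq expr → x = -2.758; check Q = 2.4730e-05

x = -2.758 M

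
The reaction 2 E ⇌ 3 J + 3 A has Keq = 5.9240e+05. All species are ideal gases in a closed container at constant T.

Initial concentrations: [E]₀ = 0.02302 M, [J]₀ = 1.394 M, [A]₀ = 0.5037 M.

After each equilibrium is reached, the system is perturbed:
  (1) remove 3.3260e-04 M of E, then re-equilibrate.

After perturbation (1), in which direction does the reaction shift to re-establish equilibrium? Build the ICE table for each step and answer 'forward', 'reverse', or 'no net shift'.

Q₀ = 653.3 vs Keq = 5.9240e+05 ⇒ Q<K, forward
Step 1:
                   E          J          A
  init       0.02302      1.394     0.5037
  Δ         -0.02215    0.03322    0.03322
  eq      8.7156e-04      1.427     0.5369
  solve Keq expr → x = 0.01107; check Q = 5.9240e+05
Then remove 3.3260e-04 M of E.
Step 2:
                   E          J          A
  init    5.3896e-04      1.427     0.5369
  Δ       3.3094e-04 -4.9641e-04 -4.9641e-04
  eq      8.6990e-04      1.427     0.5364
  solve Keq expr → x = -1.6547e-04; check Q = 5.9240e+05

Direction: reverse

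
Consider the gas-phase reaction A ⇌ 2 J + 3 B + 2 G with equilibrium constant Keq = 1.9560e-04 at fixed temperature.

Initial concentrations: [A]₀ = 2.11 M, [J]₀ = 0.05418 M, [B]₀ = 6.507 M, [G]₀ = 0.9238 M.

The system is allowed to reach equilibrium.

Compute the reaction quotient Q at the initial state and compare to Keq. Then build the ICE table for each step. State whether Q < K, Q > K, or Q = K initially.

Q₀ = 0.3271 vs Keq = 1.9560e-04 ⇒ Q>K, reverse
Step 1:
                    A           J           B           G
  Initial        2.11     0.05418       6.507      0.9238
  Change      0.02637    -0.05274    -0.07911    -0.05274
  Equil         2.136     0.00144       6.428      0.8711
  solve Keq expr → x = -0.02637; check Q = 1.9560e-04

Q₀ = 0.3271; Q > K (proceeds reverse)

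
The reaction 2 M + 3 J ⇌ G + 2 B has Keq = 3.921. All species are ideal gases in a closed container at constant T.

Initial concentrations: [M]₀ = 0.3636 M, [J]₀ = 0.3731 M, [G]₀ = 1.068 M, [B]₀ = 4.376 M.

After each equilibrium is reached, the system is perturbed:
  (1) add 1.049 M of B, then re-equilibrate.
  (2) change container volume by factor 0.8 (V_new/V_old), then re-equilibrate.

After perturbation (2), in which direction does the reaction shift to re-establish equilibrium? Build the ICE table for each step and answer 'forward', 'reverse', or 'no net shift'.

Direction: forward

Q₀ = 2979 vs Keq = 3.921 ⇒ Q>K, reverse
Step 1:
                   M          J          G          B
  Initial     0.3636     0.3731      1.068      4.376
  Change      0.6568     0.9852    -0.3284    -0.6568
  Equil         1.02      1.358     0.7396      3.719
  solve Keq expr → x = -0.3284; check Q = 3.921
Then add 1.049 M of B.
Step 2:
                   M          J          G          B
  Initial       1.02      1.358     0.7396      4.768
  Change     0.08042     0.1206   -0.04021   -0.08042
  Equil        1.101      1.479     0.6994      4.688
  solve Keq expr → x = -0.04021; check Q = 3.921
Then change container volume by factor 0.8 (V_new/V_old).
Step 3:
                   M          J          G          B
  Initial      1.376      1.849     0.8742       5.86
  Change    -0.09056    -0.1358    0.04528    0.09056
  Equil        1.285      1.713     0.9195       5.95
  solve Keq expr → x = 0.04528; check Q = 3.921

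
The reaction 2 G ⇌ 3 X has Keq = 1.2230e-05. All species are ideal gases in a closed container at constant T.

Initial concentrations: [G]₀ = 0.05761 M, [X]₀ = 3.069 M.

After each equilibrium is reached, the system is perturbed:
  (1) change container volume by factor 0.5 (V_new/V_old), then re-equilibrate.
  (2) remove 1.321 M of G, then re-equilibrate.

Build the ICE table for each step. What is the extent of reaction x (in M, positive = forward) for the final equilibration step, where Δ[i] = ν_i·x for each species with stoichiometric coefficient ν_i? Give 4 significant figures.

x = -0.004432 M

Q₀ = 8710 vs Keq = 1.2230e-05 ⇒ Q>K, reverse
Step 1:
                  G         X
  I         0.05761     3.069
  C           2.021    -3.031
  E           2.079   0.03753
  solve Keq expr → x = -1.01; check Q = 1.2230e-05
Then change container volume by factor 0.5 (V_new/V_old).
Step 2:
                  G         X
  I           4.157   0.07505
  C         0.01026  -0.01538
  E           4.167   0.05967
  solve Keq expr → x = -0.005128; check Q = 1.2230e-05
Then remove 1.321 M of G.
Step 3:
                  G         X
  I           2.846   0.05967
  C        0.008863  -0.01329
  E           2.855   0.04637
  solve Keq expr → x = -0.004432; check Q = 1.2230e-05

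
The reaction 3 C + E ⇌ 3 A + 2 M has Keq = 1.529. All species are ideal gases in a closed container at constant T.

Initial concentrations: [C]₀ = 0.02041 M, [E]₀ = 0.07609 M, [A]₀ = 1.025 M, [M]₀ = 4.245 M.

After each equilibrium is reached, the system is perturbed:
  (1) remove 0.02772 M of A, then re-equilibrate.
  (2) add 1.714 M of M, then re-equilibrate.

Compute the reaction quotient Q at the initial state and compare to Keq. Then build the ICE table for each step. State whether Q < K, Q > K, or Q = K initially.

Q₀ = 2.9996e+07; Q > K (proceeds reverse)

Q₀ = 2.9996e+07 vs Keq = 1.529 ⇒ Q>K, reverse
Step 1:
                    C           E           A           M
  I           0.02041     0.07609       1.025       4.245
  C             0.765       0.255      -0.765       -0.51
  E            0.7854      0.3311        0.26       3.735
  solve Keq expr → x = -0.255; check Q = 1.529
Then remove 0.02772 M of A.
Step 2:
                    C           E           A           M
  I            0.7854      0.3311      0.2323       3.735
  C          -0.01916   -0.006387     0.01916     0.01277
  E            0.7662      0.3247      0.2515       3.748
  solve Keq expr → x = 0.006387; check Q = 1.529
Then add 1.714 M of M.
Step 3:
                    C           E           A           M
  I            0.7662      0.3247      0.2515       5.462
  C            0.0416     0.01387     -0.0416    -0.02774
  E            0.8078      0.3386      0.2099       5.434
  solve Keq expr → x = -0.01387; check Q = 1.529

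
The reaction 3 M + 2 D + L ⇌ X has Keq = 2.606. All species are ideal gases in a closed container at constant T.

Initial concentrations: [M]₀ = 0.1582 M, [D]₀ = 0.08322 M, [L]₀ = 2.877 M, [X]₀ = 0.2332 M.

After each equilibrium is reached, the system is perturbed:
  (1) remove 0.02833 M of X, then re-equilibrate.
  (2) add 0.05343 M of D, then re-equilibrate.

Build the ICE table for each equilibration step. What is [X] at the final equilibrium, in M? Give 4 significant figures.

[X]_eq = 0.09964 M

Q₀ = 2956 vs Keq = 2.606 ⇒ Q>K, reverse
Step 1:
                  M         D         L         X
  Initial    0.1582   0.08322     2.877    0.2332
  Change     0.3598    0.2398    0.1199   -0.1199
  Equil       0.518    0.3231     2.997    0.1133
  solve Keq expr → x = -0.1199; check Q = 2.606
Then remove 0.02833 M of X.
Step 2:
                  M         D         L         X
  Initial     0.518    0.3231     2.997   0.08495
  Change   -0.02054  -0.01369 -0.006847  0.006847
  Equil      0.4974    0.3094      2.99   0.09179
  solve Keq expr → x = 0.006847; check Q = 2.606
Then add 0.05343 M of D.
Step 3:
                  M         D         L         X
  Initial    0.4974    0.3628      2.99   0.09179
  Change   -0.02355   -0.0157 -0.007849  0.007849
  Equil      0.4739    0.3471     2.982   0.09964
  solve Keq expr → x = 0.007849; check Q = 2.606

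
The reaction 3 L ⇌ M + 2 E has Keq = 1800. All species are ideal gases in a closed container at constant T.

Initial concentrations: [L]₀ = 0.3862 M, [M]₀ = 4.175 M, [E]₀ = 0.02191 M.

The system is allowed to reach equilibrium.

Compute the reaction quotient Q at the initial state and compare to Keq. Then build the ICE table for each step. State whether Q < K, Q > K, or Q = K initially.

Q₀ = 0.03479 vs Keq = 1800 ⇒ Q<K, forward
Step 1:
                   L          M          E
  I           0.3862      4.175    0.02191
  C           -0.334     0.1113     0.2227
  E          0.05222      4.286     0.2446
  solve Keq expr → x = 0.1113; check Q = 1800

Q₀ = 0.03479; Q < K (proceeds forward)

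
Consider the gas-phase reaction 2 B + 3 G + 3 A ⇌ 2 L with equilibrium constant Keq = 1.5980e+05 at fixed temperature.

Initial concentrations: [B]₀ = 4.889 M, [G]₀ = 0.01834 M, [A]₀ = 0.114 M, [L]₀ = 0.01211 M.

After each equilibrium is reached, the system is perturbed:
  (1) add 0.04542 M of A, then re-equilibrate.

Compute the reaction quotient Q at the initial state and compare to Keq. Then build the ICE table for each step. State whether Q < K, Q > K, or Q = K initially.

Q₀ = 671.3; Q < K (proceeds forward)

Q₀ = 671.3 vs Keq = 1.5980e+05 ⇒ Q<K, forward
Step 1:
                    B           G           A           L
  Initial       4.889     0.01834       0.114     0.01211
  Change    -0.008984    -0.01348    -0.01348    0.008984
  Equil          4.88    0.004864      0.1005     0.02109
  solve Keq expr → x = 0.004492; check Q = 1.5980e+05
Then add 0.04542 M of A.
Step 2:
                    B           G           A           L
  Initial        4.88    0.004864      0.1459     0.02109
  Change  -9.2231e-04   -0.001383   -0.001383  9.2231e-04
  Equil         4.879    0.003481      0.1446     0.02202
  solve Keq expr → x = 4.6115e-04; check Q = 1.5980e+05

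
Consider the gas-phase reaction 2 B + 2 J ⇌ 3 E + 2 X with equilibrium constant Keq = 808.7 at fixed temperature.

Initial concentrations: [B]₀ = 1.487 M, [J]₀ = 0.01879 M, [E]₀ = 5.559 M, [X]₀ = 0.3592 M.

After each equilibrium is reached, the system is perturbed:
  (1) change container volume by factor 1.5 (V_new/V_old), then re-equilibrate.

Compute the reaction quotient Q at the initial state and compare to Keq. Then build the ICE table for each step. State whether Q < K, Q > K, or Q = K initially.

Q₀ = 2.8391e+04 vs Keq = 808.7 ⇒ Q>K, reverse
Step 1:
                    B           J           E           X
  I             1.487     0.01879       5.559      0.3592
  C           0.06594     0.06594     -0.0989    -0.06594
  E             1.553     0.08473        5.46      0.2933
  solve Keq expr → x = -0.03297; check Q = 808.7
Then change container volume by factor 1.5 (V_new/V_old).
Step 2:
                    B           J           E           X
  I             1.035     0.05648        3.64      0.1955
  C         -0.007897   -0.007897     0.01185    0.007897
  E             1.027     0.04859       3.652      0.2034
  solve Keq expr → x = 0.003949; check Q = 808.7

Q₀ = 2.8391e+04; Q > K (proceeds reverse)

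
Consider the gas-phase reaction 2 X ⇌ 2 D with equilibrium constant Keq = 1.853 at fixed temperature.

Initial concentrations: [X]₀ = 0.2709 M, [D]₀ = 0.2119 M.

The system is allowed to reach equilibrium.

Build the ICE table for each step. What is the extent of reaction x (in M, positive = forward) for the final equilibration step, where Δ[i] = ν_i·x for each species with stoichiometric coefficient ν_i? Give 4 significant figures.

Q₀ = 0.6118 vs Keq = 1.853 ⇒ Q<K, forward
Step 1:
                  X         D
  init       0.2709    0.2119
  Δ        -0.06643   0.06643
  eq         0.2045    0.2783
  solve Keq expr → x = 0.03322; check Q = 1.853

x = 0.03322 M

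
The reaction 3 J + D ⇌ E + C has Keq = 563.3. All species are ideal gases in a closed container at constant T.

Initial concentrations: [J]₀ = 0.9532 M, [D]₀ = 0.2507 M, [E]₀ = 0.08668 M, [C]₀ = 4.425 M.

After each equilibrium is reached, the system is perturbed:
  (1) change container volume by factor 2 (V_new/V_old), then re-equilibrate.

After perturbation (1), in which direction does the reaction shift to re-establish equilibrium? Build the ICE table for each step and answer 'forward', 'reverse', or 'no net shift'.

Q₀ = 1.767 vs Keq = 563.3 ⇒ Q<K, forward
Step 1:
                   J          D          E          C
  I           0.9532     0.2507    0.08668      4.425
  C          -0.5968    -0.1989     0.1989     0.1989
  E           0.3564    0.05178     0.2856      4.624
  solve Keq expr → x = 0.1989; check Q = 563.3
Then change container volume by factor 2 (V_new/V_old).
Step 2:
                   J          D          E          C
  I           0.1782    0.02589     0.1428      2.312
  C          0.05068    0.01689   -0.01689   -0.01689
  E           0.2289    0.04278     0.1259      2.295
  solve Keq expr → x = -0.01689; check Q = 563.3

Direction: reverse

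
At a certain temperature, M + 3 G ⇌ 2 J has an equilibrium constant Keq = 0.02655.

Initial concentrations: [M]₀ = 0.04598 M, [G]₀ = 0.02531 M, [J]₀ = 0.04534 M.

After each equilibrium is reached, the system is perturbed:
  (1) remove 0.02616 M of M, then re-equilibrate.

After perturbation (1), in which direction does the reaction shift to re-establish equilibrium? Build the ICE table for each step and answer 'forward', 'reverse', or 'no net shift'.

Direction: reverse

Q₀ = 2758 vs Keq = 0.02655 ⇒ Q>K, reverse
Step 1:
                  M         G         J
  I         0.04598   0.02531   0.04534
  C         0.02208   0.06624  -0.04416
  E         0.06806   0.09155  0.001178
  solve Keq expr → x = -0.02208; check Q = 0.02655
Then remove 0.02616 M of M.
Step 2:
                  M         G         J
  I          0.0419   0.09155  0.001178
  C       1.2332e-04 3.6997e-04 -2.4665e-04
  E         0.04202   0.09192 9.3095e-04
  solve Keq expr → x = -1.2332e-04; check Q = 0.02655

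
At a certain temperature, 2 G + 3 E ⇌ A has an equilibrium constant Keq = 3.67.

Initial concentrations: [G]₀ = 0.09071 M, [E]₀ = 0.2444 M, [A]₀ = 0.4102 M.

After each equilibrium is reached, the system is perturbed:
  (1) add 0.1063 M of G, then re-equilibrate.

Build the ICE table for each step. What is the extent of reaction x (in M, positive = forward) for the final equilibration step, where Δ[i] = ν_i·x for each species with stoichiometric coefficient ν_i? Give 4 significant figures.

x = 0.01849 M

Q₀ = 3415 vs Keq = 3.67 ⇒ Q>K, reverse
Step 1:
                   G          E          A
  init       0.09071     0.2444     0.4102
  Δ           0.3247     0.4871    -0.1624
  eq          0.4154     0.7315     0.2478
  solve Keq expr → x = -0.1624; check Q = 3.67
Then add 0.1063 M of G.
Step 2:
                   G          E          A
  init        0.5217     0.7315     0.2478
  Δ         -0.03699   -0.05548    0.01849
  eq          0.4847      0.676     0.2663
  solve Keq expr → x = 0.01849; check Q = 3.67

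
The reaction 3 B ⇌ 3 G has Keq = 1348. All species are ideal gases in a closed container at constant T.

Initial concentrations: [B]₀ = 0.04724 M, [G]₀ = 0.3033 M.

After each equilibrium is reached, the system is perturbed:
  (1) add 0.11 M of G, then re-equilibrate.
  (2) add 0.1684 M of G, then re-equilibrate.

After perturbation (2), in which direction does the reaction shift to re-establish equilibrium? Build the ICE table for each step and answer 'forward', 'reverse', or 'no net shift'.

Direction: reverse

Q₀ = 264.7 vs Keq = 1348 ⇒ Q<K, forward
Step 1:
                    B           G
  I           0.04724      0.3033
  C          -0.01814     0.01814
  E            0.0291      0.3214
  solve Keq expr → x = 0.006047; check Q = 1348
Then add 0.11 M of G.
Step 2:
                    B           G
  I            0.0291      0.4314
  C          0.009131   -0.009131
  E           0.03823      0.4223
  solve Keq expr → x = -0.003044; check Q = 1348
Then add 0.1684 M of G.
Step 3:
                    B           G
  I           0.03823      0.5907
  C           0.01398    -0.01398
  E           0.05221      0.5767
  solve Keq expr → x = -0.00466; check Q = 1348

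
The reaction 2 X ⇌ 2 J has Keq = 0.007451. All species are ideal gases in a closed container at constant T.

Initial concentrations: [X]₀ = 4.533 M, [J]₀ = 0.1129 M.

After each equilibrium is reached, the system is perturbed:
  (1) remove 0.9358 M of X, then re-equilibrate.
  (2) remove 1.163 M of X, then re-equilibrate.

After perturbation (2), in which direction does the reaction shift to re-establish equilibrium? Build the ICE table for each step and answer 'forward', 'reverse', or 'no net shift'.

Q₀ = 6.2032e-04 vs Keq = 0.007451 ⇒ Q<K, forward
Step 1:
                    X           J
  Initial       4.533      0.1129
  Change      -0.2563      0.2563
  Equil         4.277      0.3692
  solve Keq expr → x = 0.1281; check Q = 0.007451
Then remove 0.9358 M of X.
Step 2:
                    X           J
  Initial       3.341      0.3692
  Change      0.07436    -0.07436
  Equil         3.415      0.2948
  solve Keq expr → x = -0.03718; check Q = 0.007451
Then remove 1.163 M of X.
Step 3:
                    X           J
  Initial       2.252      0.2948
  Change      0.09241    -0.09241
  Equil         2.345      0.2024
  solve Keq expr → x = -0.04621; check Q = 0.007451

Direction: reverse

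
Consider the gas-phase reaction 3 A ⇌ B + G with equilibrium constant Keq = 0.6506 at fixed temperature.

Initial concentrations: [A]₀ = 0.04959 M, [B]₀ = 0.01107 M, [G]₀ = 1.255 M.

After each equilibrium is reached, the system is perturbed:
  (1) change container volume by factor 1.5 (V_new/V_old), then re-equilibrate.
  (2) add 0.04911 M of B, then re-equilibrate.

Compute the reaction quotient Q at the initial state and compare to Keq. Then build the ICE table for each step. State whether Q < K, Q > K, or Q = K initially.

Q₀ = 113.9; Q > K (proceeds reverse)

Q₀ = 113.9 vs Keq = 0.6506 ⇒ Q>K, reverse
Step 1:
                   A          B          G
  Initial    0.04959    0.01107      1.255
  Change     0.03235   -0.01078   -0.01078
  Equil      0.08194 2.8765e-04      1.244
  solve Keq expr → x = -0.01078; check Q = 0.6506
Then change container volume by factor 1.5 (V_new/V_old).
Step 2:
                   A          B          G
  Initial    0.05462 1.9176e-04     0.8295
  Change  1.8777e-04 -6.2589e-05 -6.2589e-05
  Equil      0.05481 1.2918e-04     0.8294
  solve Keq expr → x = -6.2589e-05; check Q = 0.6506
Then add 0.04911 M of B.
Step 3:
                   A          B          G
  Initial    0.05481    0.04924     0.8294
  Change      0.1316   -0.04387   -0.04387
  Equil       0.1864   0.005367     0.7855
  solve Keq expr → x = -0.04387; check Q = 0.6506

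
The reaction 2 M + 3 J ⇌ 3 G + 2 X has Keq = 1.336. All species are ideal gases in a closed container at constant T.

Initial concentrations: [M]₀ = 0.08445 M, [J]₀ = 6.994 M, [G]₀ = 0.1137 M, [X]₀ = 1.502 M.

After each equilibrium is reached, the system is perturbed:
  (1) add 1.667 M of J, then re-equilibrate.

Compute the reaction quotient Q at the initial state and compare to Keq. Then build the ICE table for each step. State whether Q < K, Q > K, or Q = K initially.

Q₀ = 0.001359; Q < K (proceeds forward)

Q₀ = 0.001359 vs Keq = 1.336 ⇒ Q<K, forward
Step 1:
                   M          J          G          X
  init       0.08445      6.994     0.1137      1.502
  Δ         -0.07621    -0.1143     0.1143    0.07621
  eq        0.008239       6.88      0.228      1.578
  solve Keq expr → x = 0.03811; check Q = 1.336
Then add 1.667 M of J.
Step 2:
                   M          J          G          X
  init      0.008239      8.547      0.228      1.578
  Δ         -0.00215  -0.003225   0.003225    0.00215
  eq        0.006088      8.543     0.2312       1.58
  solve Keq expr → x = 0.001075; check Q = 1.336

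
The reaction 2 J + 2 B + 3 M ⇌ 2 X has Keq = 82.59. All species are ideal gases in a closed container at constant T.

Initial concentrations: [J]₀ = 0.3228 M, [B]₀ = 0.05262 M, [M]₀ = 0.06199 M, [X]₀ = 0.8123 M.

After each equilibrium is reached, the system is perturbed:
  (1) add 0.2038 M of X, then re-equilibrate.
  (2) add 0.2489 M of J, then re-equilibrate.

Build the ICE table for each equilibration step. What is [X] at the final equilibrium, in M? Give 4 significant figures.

[X]_eq = 0.7512 M

Q₀ = 9.6006e+06 vs Keq = 82.59 ⇒ Q>K, reverse
Step 1:
                    J           B           M           X
  I            0.3228     0.05262     0.06199      0.8123
  C             0.268       0.268      0.4021      -0.268
  E            0.5908      0.3207       0.464      0.5443
  solve Keq expr → x = -0.134; check Q = 82.59
Then add 0.2038 M of X.
Step 2:
                    J           B           M           X
  I            0.5908      0.3207       0.464      0.7481
  C           0.02993     0.02993      0.0449    -0.02993
  E            0.6208      0.3506      0.5089      0.7181
  solve Keq expr → x = -0.01497; check Q = 82.59
Then add 0.2489 M of J.
Step 3:
                    J           B           M           X
  I            0.8697      0.3506      0.5089      0.7181
  C          -0.03311    -0.03311    -0.04967     0.03311
  E            0.8366      0.3175      0.4593      0.7512
  solve Keq expr → x = 0.01656; check Q = 82.59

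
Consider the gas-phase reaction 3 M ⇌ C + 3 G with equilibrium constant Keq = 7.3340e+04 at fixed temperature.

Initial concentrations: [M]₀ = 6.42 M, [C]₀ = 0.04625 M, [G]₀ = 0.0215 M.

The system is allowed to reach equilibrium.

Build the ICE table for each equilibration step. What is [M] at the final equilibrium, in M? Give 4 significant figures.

[M]_eq = 0.1919 M

Q₀ = 1.7371e-09 vs Keq = 7.3340e+04 ⇒ Q<K, forward
Step 1:
                    M           C           G
  init           6.42     0.04625      0.0215
  Δ            -6.228       2.076       6.228
  eq           0.1919       2.122        6.25
  solve Keq expr → x = 2.076; check Q = 7.3340e+04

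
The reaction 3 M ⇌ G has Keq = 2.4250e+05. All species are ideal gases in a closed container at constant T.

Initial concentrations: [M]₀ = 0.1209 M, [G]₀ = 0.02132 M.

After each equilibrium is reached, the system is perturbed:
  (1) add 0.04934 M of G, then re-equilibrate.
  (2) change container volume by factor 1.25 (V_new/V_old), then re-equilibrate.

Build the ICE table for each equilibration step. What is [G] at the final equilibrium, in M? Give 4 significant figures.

Q₀ = 12.06 vs Keq = 2.4250e+05 ⇒ Q<K, forward
Step 1:
                   M          G
  I           0.1209    0.02132
  C          -0.1146    0.03821
  E         0.006262    0.05953
  solve Keq expr → x = 0.03821; check Q = 2.4250e+05
Then add 0.04934 M of G.
Step 2:
                   M          G
  I         0.006262     0.1089
  C         0.001385 -4.6160e-04
  E         0.007646     0.1084
  solve Keq expr → x = -4.6160e-04; check Q = 2.4250e+05
Then change container volume by factor 1.25 (V_new/V_old).
Step 3:
                   M          G
  I         0.006117    0.08673
  C       9.7231e-04 -3.2410e-04
  E         0.007089     0.0864
  solve Keq expr → x = -3.2410e-04; check Q = 2.4250e+05

[G]_eq = 0.0864 M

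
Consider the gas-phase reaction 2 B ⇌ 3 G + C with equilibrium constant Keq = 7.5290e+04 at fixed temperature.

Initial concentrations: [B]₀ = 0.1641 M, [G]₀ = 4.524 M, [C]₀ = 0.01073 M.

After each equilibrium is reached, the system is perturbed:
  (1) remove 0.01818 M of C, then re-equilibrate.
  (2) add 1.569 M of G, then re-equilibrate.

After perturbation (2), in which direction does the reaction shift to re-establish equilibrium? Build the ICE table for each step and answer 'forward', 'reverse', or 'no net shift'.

Direction: reverse

Q₀ = 36.89 vs Keq = 7.5290e+04 ⇒ Q<K, forward
Step 1:
                  B         G         C
  init       0.1641     4.524   0.01073
  Δ         -0.1529    0.2294   0.07647
  eq        0.01115     4.753    0.0872
  solve Keq expr → x = 0.07647; check Q = 7.5290e+04
Then remove 0.01818 M of C.
Step 2:
                  B         G         C
  init      0.01115     4.753   0.06902
  Δ       -0.001183  0.001774 5.9126e-04
  eq       0.009971     4.755   0.06961
  solve Keq expr → x = 5.9126e-04; check Q = 7.5290e+04
Then add 1.569 M of G.
Step 3:
                  B         G         C
  init     0.009971     6.324   0.06961
  Δ        0.005017 -0.007526 -0.002509
  eq        0.01499     6.317   0.06711
  solve Keq expr → x = -0.002509; check Q = 7.5290e+04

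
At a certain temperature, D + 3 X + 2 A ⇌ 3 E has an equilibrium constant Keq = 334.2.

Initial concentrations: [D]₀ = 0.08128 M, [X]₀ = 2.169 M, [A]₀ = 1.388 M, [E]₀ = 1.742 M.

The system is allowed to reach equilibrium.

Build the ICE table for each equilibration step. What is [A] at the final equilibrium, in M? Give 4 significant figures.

Q₀ = 3.308 vs Keq = 334.2 ⇒ Q<K, forward
Step 1:
                   D          X          A          E
  I          0.08128      2.169      1.388      1.742
  C         -0.07915    -0.2375    -0.1583     0.2375
  E          0.00213      1.932       1.23      1.979
  solve Keq expr → x = 0.07915; check Q = 334.2

[A]_eq = 1.23 M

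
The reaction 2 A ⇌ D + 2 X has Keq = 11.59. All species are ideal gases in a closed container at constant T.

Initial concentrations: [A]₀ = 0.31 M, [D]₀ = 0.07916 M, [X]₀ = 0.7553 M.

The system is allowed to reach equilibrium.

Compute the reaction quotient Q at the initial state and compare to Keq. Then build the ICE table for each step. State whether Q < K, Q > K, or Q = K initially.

Q₀ = 0.4699; Q < K (proceeds forward)

Q₀ = 0.4699 vs Keq = 11.59 ⇒ Q<K, forward
Step 1:
                  A         D         X
  Initial      0.31   0.07916    0.7553
  Change    -0.1932    0.0966    0.1932
  Equil      0.1168    0.1758    0.9485
  solve Keq expr → x = 0.0966; check Q = 11.59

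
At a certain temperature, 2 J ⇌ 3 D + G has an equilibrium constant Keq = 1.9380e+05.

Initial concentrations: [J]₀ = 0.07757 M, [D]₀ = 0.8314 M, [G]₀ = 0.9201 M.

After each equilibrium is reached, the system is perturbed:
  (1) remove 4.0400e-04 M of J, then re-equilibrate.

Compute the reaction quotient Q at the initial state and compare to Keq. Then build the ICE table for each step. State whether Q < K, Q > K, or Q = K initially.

Q₀ = 87.88 vs Keq = 1.9380e+05 ⇒ Q<K, forward
Step 1:
                   J          D          G
  I          0.07757     0.8314     0.9201
  C         -0.07553     0.1133    0.03776
  E         0.002041     0.9447     0.9579
  solve Keq expr → x = 0.03776; check Q = 1.9380e+05
Then remove 4.0400e-04 M of J.
Step 2:
                   J          D          G
  I         0.001637     0.9447     0.9579
  C       4.0183e-04 -6.0275e-04 -2.0092e-04
  E         0.002039     0.9441     0.9577
  solve Keq expr → x = -2.0092e-04; check Q = 1.9380e+05

Q₀ = 87.88; Q < K (proceeds forward)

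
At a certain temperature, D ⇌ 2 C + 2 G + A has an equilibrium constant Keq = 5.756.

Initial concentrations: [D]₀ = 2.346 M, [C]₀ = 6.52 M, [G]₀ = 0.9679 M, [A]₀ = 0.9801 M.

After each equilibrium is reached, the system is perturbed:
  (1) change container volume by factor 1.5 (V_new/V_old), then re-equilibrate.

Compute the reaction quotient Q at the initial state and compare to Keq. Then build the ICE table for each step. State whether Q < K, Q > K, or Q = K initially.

Q₀ = 16.64 vs Keq = 5.756 ⇒ Q>K, reverse
Step 1:
                   D          C          G          A
  Initial      2.346       6.52     0.9679     0.9801
  Change      0.1497    -0.2993    -0.2993    -0.1497
  Equil        2.496      6.221     0.6686     0.8304
  solve Keq expr → x = -0.1497; check Q = 5.756
Then change container volume by factor 1.5 (V_new/V_old).
Step 2:
                   D          C          G          A
  Initial      1.664      4.147     0.4457     0.5536
  Change     -0.1644     0.3288     0.3288     0.1644
  Equil        1.499      4.476     0.7746      0.718
  solve Keq expr → x = 0.1644; check Q = 5.756

Q₀ = 16.64; Q > K (proceeds reverse)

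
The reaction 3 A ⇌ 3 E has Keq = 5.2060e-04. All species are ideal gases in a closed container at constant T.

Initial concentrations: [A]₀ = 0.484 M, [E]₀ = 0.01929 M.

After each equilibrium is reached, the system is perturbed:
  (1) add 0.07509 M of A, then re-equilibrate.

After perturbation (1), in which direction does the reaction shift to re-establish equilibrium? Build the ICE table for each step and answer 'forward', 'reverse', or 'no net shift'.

Direction: forward

Q₀ = 6.3308e-05 vs Keq = 5.2060e-04 ⇒ Q<K, forward
Step 1:
                  A         E
  init        0.484   0.01929
  Δ        -0.01818   0.01818
  eq         0.4658   0.03747
  solve Keq expr → x = 0.006061; check Q = 5.2060e-04
Then add 0.07509 M of A.
Step 2:
                  A         E
  init       0.5409   0.03747
  Δ       -0.005591  0.005591
  eq         0.5353   0.04306
  solve Keq expr → x = 0.001864; check Q = 5.2060e-04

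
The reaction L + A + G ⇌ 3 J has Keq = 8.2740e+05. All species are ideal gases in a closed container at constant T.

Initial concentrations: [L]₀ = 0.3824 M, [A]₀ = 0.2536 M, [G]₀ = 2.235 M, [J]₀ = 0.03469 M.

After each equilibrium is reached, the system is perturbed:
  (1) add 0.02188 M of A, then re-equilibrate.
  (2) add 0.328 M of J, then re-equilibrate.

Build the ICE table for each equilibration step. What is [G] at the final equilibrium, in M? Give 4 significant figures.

Q₀ = 1.9261e-04 vs Keq = 8.2740e+05 ⇒ Q<K, forward
Step 1:
                   L          A          G          J
  I           0.3824     0.2536      2.235    0.03469
  C          -0.2536    -0.2536    -0.2536     0.7608
  E           0.1288 2.3839e-06      1.981     0.7955
  solve Keq expr → x = 0.2536; check Q = 8.2740e+05
Then add 0.02188 M of A.
Step 2:
                   L          A          G          J
  I           0.1288    0.02188      1.981     0.7955
  C         -0.02188   -0.02188   -0.02188    0.06564
  E           0.1069 3.6834e-06       1.96     0.8611
  solve Keq expr → x = 0.02188; check Q = 8.2740e+05
Then add 0.328 M of J.
Step 3:
                   L          A          G          J
  I           0.1069 3.6834e-06       1.96      1.189
  C       6.0148e-06 6.0148e-06 6.0148e-06 -1.8044e-05
  E           0.1069 9.6982e-06       1.96      1.189
  solve Keq expr → x = -6.0148e-06; check Q = 8.2740e+05

[G]_eq = 1.96 M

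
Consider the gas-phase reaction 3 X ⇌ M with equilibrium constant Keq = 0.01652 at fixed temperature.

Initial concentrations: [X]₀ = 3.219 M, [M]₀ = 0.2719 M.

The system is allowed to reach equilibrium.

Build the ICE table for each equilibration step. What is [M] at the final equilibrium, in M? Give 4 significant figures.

Q₀ = 0.008152 vs Keq = 0.01652 ⇒ Q<K, forward
Step 1:
                    X           M
  Initial       3.219      0.2719
  Change      -0.3521      0.1174
  Equil         2.867      0.3893
  solve Keq expr → x = 0.1174; check Q = 0.01652

[M]_eq = 0.3893 M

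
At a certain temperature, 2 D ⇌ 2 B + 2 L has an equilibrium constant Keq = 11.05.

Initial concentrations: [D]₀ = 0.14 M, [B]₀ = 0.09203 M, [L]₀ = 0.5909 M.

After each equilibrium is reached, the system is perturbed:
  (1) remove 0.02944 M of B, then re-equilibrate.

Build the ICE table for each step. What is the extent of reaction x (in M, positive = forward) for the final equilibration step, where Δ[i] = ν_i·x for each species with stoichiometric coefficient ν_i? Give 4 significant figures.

Q₀ = 0.1509 vs Keq = 11.05 ⇒ Q<K, forward
Step 1:
                  D         B         L
  I            0.14   0.09203    0.5909
  C         -0.1001    0.1001    0.1001
  E         0.03993    0.1921     0.691
  solve Keq expr → x = 0.05003; check Q = 11.05
Then remove 0.02944 M of B.
Step 2:
                  D         B         L
  I         0.03993    0.1627     0.691
  C       -0.004863  0.004863  0.004863
  E         0.03507    0.1675    0.6958
  solve Keq expr → x = 0.002432; check Q = 11.05

x = 0.002432 M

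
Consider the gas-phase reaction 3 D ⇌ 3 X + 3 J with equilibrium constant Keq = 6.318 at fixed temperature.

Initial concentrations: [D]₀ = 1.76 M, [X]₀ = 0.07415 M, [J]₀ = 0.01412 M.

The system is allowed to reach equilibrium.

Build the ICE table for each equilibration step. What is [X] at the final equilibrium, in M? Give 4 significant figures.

[X]_eq = 1.153 M

Q₀ = 2.1052e-10 vs Keq = 6.318 ⇒ Q<K, forward
Step 1:
                   D          X          J
  init          1.76    0.07415    0.01412
  Δ           -1.079      1.079      1.079
  eq          0.6814      1.153      1.093
  solve Keq expr → x = 0.3595; check Q = 6.318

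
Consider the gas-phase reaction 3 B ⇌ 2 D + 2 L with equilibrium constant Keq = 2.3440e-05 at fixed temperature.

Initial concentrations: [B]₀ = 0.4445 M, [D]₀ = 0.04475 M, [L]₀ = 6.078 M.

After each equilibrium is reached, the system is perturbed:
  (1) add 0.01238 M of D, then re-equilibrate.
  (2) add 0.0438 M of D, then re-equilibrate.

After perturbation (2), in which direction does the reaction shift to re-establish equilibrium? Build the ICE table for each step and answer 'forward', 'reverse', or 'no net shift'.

Q₀ = 0.8423 vs Keq = 2.3440e-05 ⇒ Q>K, reverse
Step 1:
                  B         D         L
  Initial    0.4445   0.04475     6.078
  Change    0.06669  -0.04446  -0.04446
  Equil      0.5112 2.9327e-04     6.034
  solve Keq expr → x = -0.02223; check Q = 2.3440e-05
Then add 0.01238 M of D.
Step 2:
                  B         D         L
  Initial    0.5112   0.01267     6.034
  Change    0.01854  -0.01236  -0.01236
  Equil      0.5297 3.1001e-04     6.021
  solve Keq expr → x = -0.006182; check Q = 2.3440e-05
Then add 0.0438 M of D.
Step 3:
                  B         D         L
  Initial    0.5297   0.04411     6.021
  Change    0.06561  -0.04374  -0.04374
  Equil      0.5953 3.7206e-04     5.977
  solve Keq expr → x = -0.02187; check Q = 2.3440e-05

Direction: reverse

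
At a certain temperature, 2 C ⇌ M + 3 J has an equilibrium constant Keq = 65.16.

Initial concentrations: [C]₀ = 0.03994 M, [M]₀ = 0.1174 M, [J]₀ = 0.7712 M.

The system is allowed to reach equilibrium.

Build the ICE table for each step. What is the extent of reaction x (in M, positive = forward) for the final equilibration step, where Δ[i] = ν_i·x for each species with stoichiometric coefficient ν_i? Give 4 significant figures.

x = 0.004881 M

Q₀ = 33.76 vs Keq = 65.16 ⇒ Q<K, forward
Step 1:
                    C           M           J
  I           0.03994      0.1174      0.7712
  C         -0.009762    0.004881     0.01464
  E           0.03018      0.1223      0.7858
  solve Keq expr → x = 0.004881; check Q = 65.16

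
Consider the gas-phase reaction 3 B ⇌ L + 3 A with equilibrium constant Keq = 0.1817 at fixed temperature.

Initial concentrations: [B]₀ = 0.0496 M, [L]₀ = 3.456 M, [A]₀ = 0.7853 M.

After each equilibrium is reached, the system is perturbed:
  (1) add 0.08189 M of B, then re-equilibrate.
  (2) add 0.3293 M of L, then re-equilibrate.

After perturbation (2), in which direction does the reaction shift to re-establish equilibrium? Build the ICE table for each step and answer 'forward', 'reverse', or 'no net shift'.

Direction: reverse

Q₀ = 1.3716e+04 vs Keq = 0.1817 ⇒ Q>K, reverse
Step 1:
                  B         L         A
  Initial    0.0496     3.456    0.7853
  Change     0.5547   -0.1849   -0.5547
  Equil      0.6043     3.271    0.2306
  solve Keq expr → x = -0.1849; check Q = 0.1817
Then add 0.08189 M of B.
Step 2:
                  B         L         A
  Initial    0.6862     3.271    0.2306
  Change   -0.02248  0.007492   0.02248
  Equil      0.6637     3.279    0.2531
  solve Keq expr → x = 0.007492; check Q = 0.1817
Then add 0.3293 M of L.
Step 3:
                  B         L         A
  Initial    0.6637     3.608    0.2531
  Change   0.005771 -0.001924 -0.005771
  Equil      0.6695     3.606    0.2473
  solve Keq expr → x = -0.001924; check Q = 0.1817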